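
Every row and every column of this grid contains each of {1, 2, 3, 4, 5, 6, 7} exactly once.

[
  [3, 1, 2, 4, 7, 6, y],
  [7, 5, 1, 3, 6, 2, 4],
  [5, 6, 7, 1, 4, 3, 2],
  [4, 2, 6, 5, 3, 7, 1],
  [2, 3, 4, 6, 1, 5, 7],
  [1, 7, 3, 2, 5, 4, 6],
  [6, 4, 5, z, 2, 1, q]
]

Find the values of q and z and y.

q = 3, z = 7, y = 5

At (row 7, col 4): column 4 already has {1, 2, 3, 4, 5, 6}, so the value is 7.
At (row 7, col 7): row 7 already has {1, 2, 4, 5, 6, 7}, so the value is 3.
At (row 1, col 7): row 1 already has {1, 2, 3, 4, 6, 7}, so the value is 5.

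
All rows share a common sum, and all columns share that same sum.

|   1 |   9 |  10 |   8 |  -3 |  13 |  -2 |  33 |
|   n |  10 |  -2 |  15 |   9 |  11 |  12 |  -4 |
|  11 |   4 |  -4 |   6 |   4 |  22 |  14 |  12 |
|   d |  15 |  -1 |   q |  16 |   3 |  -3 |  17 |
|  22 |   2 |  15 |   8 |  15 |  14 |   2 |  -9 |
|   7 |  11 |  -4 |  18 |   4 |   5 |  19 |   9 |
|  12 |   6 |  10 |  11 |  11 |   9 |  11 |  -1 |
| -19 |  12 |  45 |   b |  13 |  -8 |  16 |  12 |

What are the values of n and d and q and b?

n = 18, d = 17, q = 5, b = -2

Rows 1 and 3 both sum to 69, so that's the common total.
Row 2: 10 − 2 + 15 + 9 + 11 + 12 − 4 = 51, so its missing entry is 69 − 51 = 18.
Row 8: -19 + 12 + 45 + 13 − 8 + 16 + 12 = 71, so its missing entry is 69 − 71 = -2.
Column 4: 8 + 15 + 6 + 8 + 18 + 11 − 2 = 64, so its missing entry is 69 − 64 = 5.
Row 4: 15 − 1 + 5 + 16 + 3 − 3 + 17 = 52, so its missing entry is 69 − 52 = 17.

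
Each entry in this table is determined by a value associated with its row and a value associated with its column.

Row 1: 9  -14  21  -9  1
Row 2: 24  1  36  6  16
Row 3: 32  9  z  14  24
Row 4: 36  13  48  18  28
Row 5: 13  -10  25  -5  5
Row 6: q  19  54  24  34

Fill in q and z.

q = 42, z = 44

The difference between any two rows is the same in every column — this is an addition table with the headers hidden.
Row 6 minus row 1 is 19 − (-14) = 33, so its entry in column 1 is 9 + 33 = 42.
Row 3 minus row 1 is 9 − (-14) = 23, so its entry in column 3 is 21 + 23 = 44.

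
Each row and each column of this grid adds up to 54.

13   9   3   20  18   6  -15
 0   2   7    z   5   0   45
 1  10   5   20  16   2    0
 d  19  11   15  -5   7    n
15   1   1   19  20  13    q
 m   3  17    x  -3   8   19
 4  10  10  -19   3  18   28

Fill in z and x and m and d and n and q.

z = -5, x = 4, m = 6, d = 15, n = -8, q = -15

Row 5 has 15 + 1 + 1 + 19 + 20 + 13 = 69; the blank must be 54 − 69 = -15.
Column 7 has -15 + 45 + 0 − 15 + 19 + 28 = 62; the blank must be 54 − 62 = -8.
Row 4 has 19 + 11 + 15 − 5 + 7 − 8 = 39; the blank must be 54 − 39 = 15.
Column 1 has 13 + 0 + 1 + 15 + 15 + 4 = 48; the blank must be 54 − 48 = 6.
Row 6 has 6 + 3 + 17 − 3 + 8 + 19 = 50; the blank must be 54 − 50 = 4.
Row 2 has 0 + 2 + 7 + 5 + 0 + 45 = 59; the blank must be 54 − 59 = -5.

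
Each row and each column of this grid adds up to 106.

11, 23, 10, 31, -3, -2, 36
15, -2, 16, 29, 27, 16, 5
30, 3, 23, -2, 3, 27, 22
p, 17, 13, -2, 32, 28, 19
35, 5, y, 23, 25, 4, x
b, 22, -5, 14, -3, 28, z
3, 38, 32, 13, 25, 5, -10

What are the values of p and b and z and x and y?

p = -1, b = 13, z = 37, x = -3, y = 17

The known cells in column 3 total 89, leaving 106 − 89 = 17 for the blank.
The known cells in row 5 total 109, leaving 106 − 109 = -3 for the blank.
The known cells in row 4 total 107, leaving 106 − 107 = -1 for the blank.
The known cells in column 1 total 93, leaving 106 − 93 = 13 for the blank.
The known cells in row 6 total 69, leaving 106 − 69 = 37 for the blank.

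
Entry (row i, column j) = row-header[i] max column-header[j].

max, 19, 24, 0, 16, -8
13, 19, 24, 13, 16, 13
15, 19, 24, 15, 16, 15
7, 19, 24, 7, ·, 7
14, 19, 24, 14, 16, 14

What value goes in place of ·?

16

max(7, 16) = 16.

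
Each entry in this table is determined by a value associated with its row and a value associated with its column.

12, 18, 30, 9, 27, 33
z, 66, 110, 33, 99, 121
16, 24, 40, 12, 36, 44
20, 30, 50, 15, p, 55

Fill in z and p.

Each row is a constant multiple of every other row — this is a multiplication table with the headers hidden.
Row 2 is 121/33 = 11/3 times row 1, so its entry in column 1 is 12 × 11/3 = 44.
Row 4 is 55/33 = 5/3 times row 1, so its entry in column 5 is 27 × 5/3 = 45.

z = 44, p = 45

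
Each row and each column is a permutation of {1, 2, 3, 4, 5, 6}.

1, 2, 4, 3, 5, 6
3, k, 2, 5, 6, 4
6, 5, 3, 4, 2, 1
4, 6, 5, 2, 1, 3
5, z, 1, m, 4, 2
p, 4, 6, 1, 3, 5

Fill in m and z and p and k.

m = 6, z = 3, p = 2, k = 1

Cell (2,2): row 2 already has {2, 3, 4, 5, 6} → 1.
At (row 5, col 2): column 2 already has {1, 2, 4, 5, 6}, so the value is 3.
Cell (6,1): row 6 already has {1, 3, 4, 5, 6} → 2.
For row 5, column 4: row 5 already has {1, 2, 3, 4, 5}; that leaves 6.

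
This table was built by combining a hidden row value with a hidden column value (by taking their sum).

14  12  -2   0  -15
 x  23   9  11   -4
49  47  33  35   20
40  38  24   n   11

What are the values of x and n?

The difference between any two rows is the same in every column — this is an addition table with the headers hidden.
Row 2 minus row 1 is -4 − (-15) = 11, so its entry in column 1 is 14 + 11 = 25.
Row 4 minus row 1 is 11 − (-15) = 26, so its entry in column 4 is 0 + 26 = 26.

x = 25, n = 26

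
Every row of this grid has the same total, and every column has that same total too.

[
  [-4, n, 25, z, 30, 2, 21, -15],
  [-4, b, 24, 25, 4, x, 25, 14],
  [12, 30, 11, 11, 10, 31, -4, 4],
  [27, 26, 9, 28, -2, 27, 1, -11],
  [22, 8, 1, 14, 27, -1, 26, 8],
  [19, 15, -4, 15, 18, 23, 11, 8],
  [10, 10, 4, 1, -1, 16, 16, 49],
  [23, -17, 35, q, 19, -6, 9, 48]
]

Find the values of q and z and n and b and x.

Rows 3 and 4 both sum to 105, so that's the common total.
Column 6 has 2 + 31 + 27 − 1 + 23 + 16 − 6 = 92; the blank must be 105 − 92 = 13.
Row 2 has -4 + 24 + 25 + 4 + 13 + 25 + 14 = 101; the blank must be 105 − 101 = 4.
Column 2 has 4 + 30 + 26 + 8 + 15 + 10 − 17 = 76; the blank must be 105 − 76 = 29.
Row 1 has -4 + 29 + 25 + 30 + 2 + 21 − 15 = 88; the blank must be 105 − 88 = 17.
Row 8 has 23 − 17 + 35 + 19 − 6 + 9 + 48 = 111; the blank must be 105 − 111 = -6.

q = -6, z = 17, n = 29, b = 4, x = 13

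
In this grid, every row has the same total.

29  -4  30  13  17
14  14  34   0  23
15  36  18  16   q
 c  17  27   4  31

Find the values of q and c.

Row 1 sums to 85 and so does row 2; that's the common total.
In row 3 the known cells total 85, leaving 85 − 85 = 0.
In row 4 the known cells total 79, leaving 85 − 79 = 6.

q = 0, c = 6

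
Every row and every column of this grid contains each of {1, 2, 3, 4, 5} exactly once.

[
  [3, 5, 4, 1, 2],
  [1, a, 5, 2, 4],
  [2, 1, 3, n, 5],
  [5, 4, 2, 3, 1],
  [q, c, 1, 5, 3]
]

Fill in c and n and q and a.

For row 3, column 4: row 3 already has {1, 2, 3, 5}; that leaves 4.
At (row 2, col 2): row 2 already has {1, 2, 4, 5}, so the value is 3.
For row 5, column 1: column 1 already has {1, 2, 3, 5}; that leaves 4.
For row 5, column 2: row 5 already has {1, 3, 4, 5}; that leaves 2.

c = 2, n = 4, q = 4, a = 3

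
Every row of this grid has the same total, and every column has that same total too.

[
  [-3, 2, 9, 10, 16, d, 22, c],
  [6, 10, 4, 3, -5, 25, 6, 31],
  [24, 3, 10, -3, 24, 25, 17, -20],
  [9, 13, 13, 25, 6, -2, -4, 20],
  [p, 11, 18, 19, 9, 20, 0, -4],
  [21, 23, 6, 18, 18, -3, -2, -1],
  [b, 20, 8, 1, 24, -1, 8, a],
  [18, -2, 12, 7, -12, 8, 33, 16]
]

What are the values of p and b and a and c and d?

Rows 2 and 3 both sum to 80, so that's the common total.
Row 5 has 11 + 18 + 19 + 9 + 20 + 0 − 4 = 73; the blank must be 80 − 73 = 7.
Column 6 has 25 + 25 − 2 + 20 − 3 − 1 + 8 = 72; the blank must be 80 − 72 = 8.
Row 1 has -3 + 2 + 9 + 10 + 16 + 8 + 22 = 64; the blank must be 80 − 64 = 16.
Column 8 has 16 + 31 − 20 + 20 − 4 − 1 + 16 = 58; the blank must be 80 − 58 = 22.
Row 7 has 20 + 8 + 1 + 24 − 1 + 8 + 22 = 82; the blank must be 80 − 82 = -2.

p = 7, b = -2, a = 22, c = 16, d = 8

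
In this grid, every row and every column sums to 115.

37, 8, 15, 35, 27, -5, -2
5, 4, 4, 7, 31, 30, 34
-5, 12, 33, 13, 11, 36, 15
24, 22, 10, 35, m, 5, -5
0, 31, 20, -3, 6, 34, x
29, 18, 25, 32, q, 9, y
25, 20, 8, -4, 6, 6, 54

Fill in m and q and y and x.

m = 24, q = 10, y = -8, x = 27

The known cells in row 5 total 88, leaving 115 − 88 = 27 for the blank.
The known cells in column 7 total 123, leaving 115 − 123 = -8 for the blank.
The known cells in row 6 total 105, leaving 115 − 105 = 10 for the blank.
The known cells in row 4 total 91, leaving 115 − 91 = 24 for the blank.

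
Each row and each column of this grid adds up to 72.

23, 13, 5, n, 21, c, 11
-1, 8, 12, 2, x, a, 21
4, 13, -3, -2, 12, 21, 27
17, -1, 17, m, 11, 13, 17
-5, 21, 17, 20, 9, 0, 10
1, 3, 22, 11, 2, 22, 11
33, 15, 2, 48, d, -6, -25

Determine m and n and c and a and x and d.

Row 7: 33 + 15 + 2 + 48 − 6 − 25 = 67, so its missing entry is 72 − 67 = 5.
Column 5: 21 + 12 + 11 + 9 + 2 + 5 = 60, so its missing entry is 72 − 60 = 12.
Row 2: -1 + 8 + 12 + 2 + 12 + 21 = 54, so its missing entry is 72 − 54 = 18.
Row 4: 17 − 1 + 17 + 11 + 13 + 17 = 74, so its missing entry is 72 − 74 = -2.
Column 4: 2 − 2 − 2 + 20 + 11 + 48 = 77, so its missing entry is 72 − 77 = -5.
Row 1: 23 + 13 + 5 − 5 + 21 + 11 = 68, so its missing entry is 72 − 68 = 4.

m = -2, n = -5, c = 4, a = 18, x = 12, d = 5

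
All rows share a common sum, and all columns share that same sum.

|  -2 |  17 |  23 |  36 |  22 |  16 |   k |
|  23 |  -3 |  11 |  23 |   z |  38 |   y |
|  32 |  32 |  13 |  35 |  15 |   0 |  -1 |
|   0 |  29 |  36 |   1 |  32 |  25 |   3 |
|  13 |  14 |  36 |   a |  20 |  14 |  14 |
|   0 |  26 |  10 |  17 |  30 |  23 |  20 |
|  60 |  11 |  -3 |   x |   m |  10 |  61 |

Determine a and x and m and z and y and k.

Rows 3 and 4 both sum to 126, so that's the common total.
Row 5 has 13 + 14 + 36 + 20 + 14 + 14 = 111; the blank must be 126 − 111 = 15.
Row 1 has -2 + 17 + 23 + 36 + 22 + 16 = 112; the blank must be 126 − 112 = 14.
Column 7 has 14 − 1 + 3 + 14 + 20 + 61 = 111; the blank must be 126 − 111 = 15.
Row 2 has 23 − 3 + 11 + 23 + 38 + 15 = 107; the blank must be 126 − 107 = 19.
Column 5 has 22 + 19 + 15 + 32 + 20 + 30 = 138; the blank must be 126 − 138 = -12.
Row 7 has 60 + 11 − 3 − 12 + 10 + 61 = 127; the blank must be 126 − 127 = -1.

a = 15, x = -1, m = -12, z = 19, y = 15, k = 14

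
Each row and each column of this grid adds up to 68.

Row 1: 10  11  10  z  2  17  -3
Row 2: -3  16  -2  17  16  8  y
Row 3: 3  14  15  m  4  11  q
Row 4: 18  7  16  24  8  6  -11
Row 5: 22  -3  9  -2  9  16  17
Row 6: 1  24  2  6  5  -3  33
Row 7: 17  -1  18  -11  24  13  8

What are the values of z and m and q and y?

The known cells in row 2 total 52, leaving 68 − 52 = 16 for the blank.
The known cells in row 1 total 47, leaving 68 − 47 = 21 for the blank.
The known cells in column 4 total 55, leaving 68 − 55 = 13 for the blank.
The known cells in row 3 total 60, leaving 68 − 60 = 8 for the blank.

z = 21, m = 13, q = 8, y = 16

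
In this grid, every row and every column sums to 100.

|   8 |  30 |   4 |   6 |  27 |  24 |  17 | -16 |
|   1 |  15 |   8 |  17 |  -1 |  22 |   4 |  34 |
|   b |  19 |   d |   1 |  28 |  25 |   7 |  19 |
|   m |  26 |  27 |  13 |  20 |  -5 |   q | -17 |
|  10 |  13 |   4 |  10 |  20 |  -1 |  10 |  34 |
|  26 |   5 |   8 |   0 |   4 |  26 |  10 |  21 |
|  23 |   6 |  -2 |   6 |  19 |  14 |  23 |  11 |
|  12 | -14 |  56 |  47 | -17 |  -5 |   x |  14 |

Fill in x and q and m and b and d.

x = 7, q = 22, m = 14, b = 6, d = -5

The known cells in row 8 total 93, leaving 100 − 93 = 7 for the blank.
The known cells in column 7 total 78, leaving 100 − 78 = 22 for the blank.
The known cells in row 4 total 86, leaving 100 − 86 = 14 for the blank.
The known cells in column 1 total 94, leaving 100 − 94 = 6 for the blank.
The known cells in row 3 total 105, leaving 100 − 105 = -5 for the blank.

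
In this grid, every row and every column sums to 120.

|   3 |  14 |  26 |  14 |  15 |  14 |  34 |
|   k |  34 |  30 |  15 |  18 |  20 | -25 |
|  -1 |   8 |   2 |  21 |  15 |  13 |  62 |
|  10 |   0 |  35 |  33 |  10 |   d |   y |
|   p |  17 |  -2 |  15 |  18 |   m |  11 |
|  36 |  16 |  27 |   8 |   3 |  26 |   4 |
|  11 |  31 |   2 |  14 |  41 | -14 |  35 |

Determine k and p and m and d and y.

k = 28, p = 33, m = 28, d = 33, y = -1

Column 7 has 34 − 25 + 62 + 11 + 4 + 35 = 121; the blank must be 120 − 121 = -1.
Row 2 has 34 + 30 + 15 + 18 + 20 − 25 = 92; the blank must be 120 − 92 = 28.
Column 1 has 3 + 28 − 1 + 10 + 36 + 11 = 87; the blank must be 120 − 87 = 33.
Row 5 has 33 + 17 − 2 + 15 + 18 + 11 = 92; the blank must be 120 − 92 = 28.
Row 4 has 10 + 0 + 35 + 33 + 10 − 1 = 87; the blank must be 120 − 87 = 33.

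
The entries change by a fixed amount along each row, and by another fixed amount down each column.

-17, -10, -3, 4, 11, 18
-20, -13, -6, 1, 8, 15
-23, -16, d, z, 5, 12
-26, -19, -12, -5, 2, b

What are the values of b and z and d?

b = 9, z = -2, d = -9

Along each row the entries change by 7 per step; down each column they change by -3.
Row 4: from -26 at column 1, stepping by 7 to column 6 gives 9.
Row 3: from -23 at column 1, stepping by 7 to column 4 gives -2.
Row 3: from -23 at column 1, stepping by 7 to column 3 gives -9.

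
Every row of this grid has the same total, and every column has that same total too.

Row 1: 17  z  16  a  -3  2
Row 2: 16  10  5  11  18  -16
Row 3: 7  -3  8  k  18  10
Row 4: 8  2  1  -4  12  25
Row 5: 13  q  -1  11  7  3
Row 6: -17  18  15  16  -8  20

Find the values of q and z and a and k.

q = 11, z = 6, a = 6, k = 4

Rows 2 and 4 both sum to 44, so that's the common total.
The known cells in row 3 total 40, leaving 44 − 40 = 4 for the blank.
The known cells in column 4 total 38, leaving 44 − 38 = 6 for the blank.
The known cells in row 1 total 38, leaving 44 − 38 = 6 for the blank.
The known cells in row 5 total 33, leaving 44 − 33 = 11 for the blank.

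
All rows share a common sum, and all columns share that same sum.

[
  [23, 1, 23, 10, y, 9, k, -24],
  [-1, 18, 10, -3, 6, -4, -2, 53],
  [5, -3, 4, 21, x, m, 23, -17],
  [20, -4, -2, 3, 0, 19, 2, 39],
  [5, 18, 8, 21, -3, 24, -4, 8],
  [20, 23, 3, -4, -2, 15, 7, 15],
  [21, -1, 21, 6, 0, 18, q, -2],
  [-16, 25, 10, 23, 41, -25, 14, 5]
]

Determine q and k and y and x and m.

q = 14, k = 23, y = 12, x = 23, m = 21

Rows 2 and 4 both sum to 77, so that's the common total.
Row 7: 21 − 1 + 21 + 6 + 0 + 18 − 2 = 63, so its missing entry is 77 − 63 = 14.
Column 7: -2 + 23 + 2 − 4 + 7 + 14 + 14 = 54, so its missing entry is 77 − 54 = 23.
Row 1: 23 + 1 + 23 + 10 + 9 + 23 − 24 = 65, so its missing entry is 77 − 65 = 12.
Column 5: 12 + 6 + 0 − 3 − 2 + 0 + 41 = 54, so its missing entry is 77 − 54 = 23.
Row 3: 5 − 3 + 4 + 21 + 23 + 23 − 17 = 56, so its missing entry is 77 − 56 = 21.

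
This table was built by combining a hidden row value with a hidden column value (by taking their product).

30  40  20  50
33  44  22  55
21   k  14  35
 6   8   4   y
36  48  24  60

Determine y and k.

Each row is a constant multiple of every other row — this is a multiplication table with the headers hidden.
Row 4 is 4/20 = 1/5 times row 1, so its entry in column 4 is 50 × 1/5 = 10.
Row 3 is 14/20 = 7/10 times row 1, so its entry in column 2 is 40 × 7/10 = 28.

y = 10, k = 28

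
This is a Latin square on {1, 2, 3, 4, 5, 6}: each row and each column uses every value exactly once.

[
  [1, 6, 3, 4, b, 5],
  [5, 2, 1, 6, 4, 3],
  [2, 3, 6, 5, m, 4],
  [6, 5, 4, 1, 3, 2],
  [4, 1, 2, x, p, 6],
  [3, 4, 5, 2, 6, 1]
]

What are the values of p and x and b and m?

p = 5, x = 3, b = 2, m = 1

For row 3, column 5: row 3 already has {2, 3, 4, 5, 6}; that leaves 1.
For row 1, column 5: row 1 already has {1, 3, 4, 5, 6}; that leaves 2.
For row 5, column 5: column 5 already has {1, 2, 3, 4, 6}; that leaves 5.
Cell (5,4): row 5 already has {1, 2, 4, 5, 6} → 3.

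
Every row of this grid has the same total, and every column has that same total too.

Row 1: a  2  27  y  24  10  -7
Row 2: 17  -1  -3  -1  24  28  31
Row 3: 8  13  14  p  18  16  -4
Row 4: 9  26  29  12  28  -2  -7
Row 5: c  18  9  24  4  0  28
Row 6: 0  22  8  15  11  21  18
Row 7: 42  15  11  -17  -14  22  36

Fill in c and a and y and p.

Rows 2 and 4 both sum to 95, so that's the common total.
Row 3: 8 + 13 + 14 + 18 + 16 − 4 = 65, so its missing entry is 95 − 65 = 30.
Column 4: -1 + 30 + 12 + 24 + 15 − 17 = 63, so its missing entry is 95 − 63 = 32.
Row 5: 18 + 9 + 24 + 4 + 0 + 28 = 83, so its missing entry is 95 − 83 = 12.
Row 1: 2 + 27 + 32 + 24 + 10 − 7 = 88, so its missing entry is 95 − 88 = 7.

c = 12, a = 7, y = 32, p = 30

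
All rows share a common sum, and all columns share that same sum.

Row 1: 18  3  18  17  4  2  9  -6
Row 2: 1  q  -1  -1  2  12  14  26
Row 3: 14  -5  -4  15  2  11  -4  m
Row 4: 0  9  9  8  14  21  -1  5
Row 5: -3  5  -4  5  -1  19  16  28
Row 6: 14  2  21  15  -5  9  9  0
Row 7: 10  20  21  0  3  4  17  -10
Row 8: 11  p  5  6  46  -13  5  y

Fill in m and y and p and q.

m = 36, y = -14, p = 19, q = 12

Rows 1 and 4 both sum to 65, so that's the common total.
Row 2 has 1 − 1 − 1 + 2 + 12 + 14 + 26 = 53; the blank must be 65 − 53 = 12.
Column 2 has 3 + 12 − 5 + 9 + 5 + 2 + 20 = 46; the blank must be 65 − 46 = 19.
Row 8 has 11 + 19 + 5 + 6 + 46 − 13 + 5 = 79; the blank must be 65 − 79 = -14.
Row 3 has 14 − 5 − 4 + 15 + 2 + 11 − 4 = 29; the blank must be 65 − 29 = 36.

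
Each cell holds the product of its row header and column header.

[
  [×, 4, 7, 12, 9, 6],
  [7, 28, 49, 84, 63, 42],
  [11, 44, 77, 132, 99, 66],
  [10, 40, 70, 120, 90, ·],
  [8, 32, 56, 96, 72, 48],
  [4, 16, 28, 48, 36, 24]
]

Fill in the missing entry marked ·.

10 × 6 = 60.

60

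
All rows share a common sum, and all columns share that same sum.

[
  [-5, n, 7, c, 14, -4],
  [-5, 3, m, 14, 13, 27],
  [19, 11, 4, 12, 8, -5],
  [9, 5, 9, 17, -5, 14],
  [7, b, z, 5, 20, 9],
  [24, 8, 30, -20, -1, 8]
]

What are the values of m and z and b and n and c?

m = -3, z = 2, b = 6, n = 16, c = 21

Rows 3 and 4 both sum to 49, so that's the common total.
The known cells in row 2 total 52, leaving 49 − 52 = -3 for the blank.
The known cells in column 4 total 28, leaving 49 − 28 = 21 for the blank.
The known cells in row 1 total 33, leaving 49 − 33 = 16 for the blank.
The known cells in column 3 total 47, leaving 49 − 47 = 2 for the blank.
The known cells in row 5 total 43, leaving 49 − 43 = 6 for the blank.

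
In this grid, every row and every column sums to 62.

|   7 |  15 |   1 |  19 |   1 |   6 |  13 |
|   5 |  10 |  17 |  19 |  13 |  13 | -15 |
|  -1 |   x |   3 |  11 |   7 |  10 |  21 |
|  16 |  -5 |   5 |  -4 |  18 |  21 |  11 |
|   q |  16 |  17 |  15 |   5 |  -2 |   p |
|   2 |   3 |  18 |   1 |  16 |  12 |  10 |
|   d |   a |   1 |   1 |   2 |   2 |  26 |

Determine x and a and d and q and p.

x = 11, a = 12, d = 18, q = 15, p = -4

Row 3: -1 + 3 + 11 + 7 + 10 + 21 = 51, so its missing entry is 62 − 51 = 11.
Column 2: 15 + 10 + 11 − 5 + 16 + 3 = 50, so its missing entry is 62 − 50 = 12.
Column 7: 13 − 15 + 21 + 11 + 10 + 26 = 66, so its missing entry is 62 − 66 = -4.
Row 5: 16 + 17 + 15 + 5 − 2 − 4 = 47, so its missing entry is 62 − 47 = 15.
Row 7: 12 + 1 + 1 + 2 + 2 + 26 = 44, so its missing entry is 62 − 44 = 18.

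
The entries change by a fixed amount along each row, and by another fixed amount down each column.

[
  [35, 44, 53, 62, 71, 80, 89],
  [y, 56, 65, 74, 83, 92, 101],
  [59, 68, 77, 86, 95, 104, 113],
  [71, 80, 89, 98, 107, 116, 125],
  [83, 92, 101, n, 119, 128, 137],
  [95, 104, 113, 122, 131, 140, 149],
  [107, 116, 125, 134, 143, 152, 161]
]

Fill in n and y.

Along each row the entries change by 9 per step; down each column they change by 12.
Row 5: from 83 at column 1, stepping by 9 to column 4 gives 110.
Row 2: from 56 at column 2, stepping by 9 to column 1 gives 47.

n = 110, y = 47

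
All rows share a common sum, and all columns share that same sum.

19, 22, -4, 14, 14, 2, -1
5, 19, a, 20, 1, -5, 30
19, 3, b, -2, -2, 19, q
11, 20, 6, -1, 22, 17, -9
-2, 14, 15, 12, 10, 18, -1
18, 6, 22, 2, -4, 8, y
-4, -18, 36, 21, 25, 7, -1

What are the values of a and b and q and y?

Rows 1 and 4 both sum to 66, so that's the common total.
Row 2 has 5 + 19 + 20 + 1 − 5 + 30 = 70; the blank must be 66 − 70 = -4.
Row 6 has 18 + 6 + 22 + 2 − 4 + 8 = 52; the blank must be 66 − 52 = 14.
Column 7 has -1 + 30 − 9 − 1 + 14 − 1 = 32; the blank must be 66 − 32 = 34.
Row 3 has 19 + 3 − 2 − 2 + 19 + 34 = 71; the blank must be 66 − 71 = -5.

a = -4, b = -5, q = 34, y = 14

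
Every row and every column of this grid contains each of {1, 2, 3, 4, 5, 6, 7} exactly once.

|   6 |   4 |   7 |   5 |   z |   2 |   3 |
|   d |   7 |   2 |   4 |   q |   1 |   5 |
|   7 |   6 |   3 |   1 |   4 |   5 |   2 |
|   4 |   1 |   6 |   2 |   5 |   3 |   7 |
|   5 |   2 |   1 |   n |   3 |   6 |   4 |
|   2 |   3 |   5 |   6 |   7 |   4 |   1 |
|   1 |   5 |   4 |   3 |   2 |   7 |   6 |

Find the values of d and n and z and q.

d = 3, n = 7, z = 1, q = 6

For row 2, column 1: column 1 already has {1, 2, 4, 5, 6, 7}; that leaves 3.
At (row 1, col 5): row 1 already has {2, 3, 4, 5, 6, 7}, so the value is 1.
Cell (2,5): row 2 already has {1, 2, 3, 4, 5, 7} → 6.
For row 5, column 4: row 5 already has {1, 2, 3, 4, 5, 6}; that leaves 7.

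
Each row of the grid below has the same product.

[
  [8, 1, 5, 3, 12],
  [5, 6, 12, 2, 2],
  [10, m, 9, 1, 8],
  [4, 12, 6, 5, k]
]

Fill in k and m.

k = 1, m = 2

Rows 1 and 2 each multiply to 1440, so every row has product 1440.
Row 4: 4×12×6×5 = 1440, so the missing entry is 1440 ÷ 1440 = 1.
Row 3: 10×9×1×8 = 720, so the missing entry is 1440 ÷ 720 = 2.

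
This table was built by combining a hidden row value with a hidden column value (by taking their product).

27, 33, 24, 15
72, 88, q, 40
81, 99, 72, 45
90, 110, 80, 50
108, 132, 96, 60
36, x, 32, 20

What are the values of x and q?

x = 44, q = 64

Each row is a constant multiple of every other row — this is a multiplication table with the headers hidden.
Row 6 is 20/15 = 4/3 times row 1, so its entry in column 2 is 33 × 4/3 = 44.
Row 2 is 40/15 = 8/3 times row 1, so its entry in column 3 is 24 × 8/3 = 64.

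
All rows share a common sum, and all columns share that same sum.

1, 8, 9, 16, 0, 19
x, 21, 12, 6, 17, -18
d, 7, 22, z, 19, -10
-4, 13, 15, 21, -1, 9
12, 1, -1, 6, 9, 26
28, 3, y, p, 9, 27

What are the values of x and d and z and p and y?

Rows 1 and 4 both sum to 53, so that's the common total.
Row 2: 21 + 12 + 6 + 17 − 18 = 38, so its missing entry is 53 − 38 = 15.
Column 1: 1 + 15 − 4 + 12 + 28 = 52, so its missing entry is 53 − 52 = 1.
Row 3: 1 + 7 + 22 + 19 − 10 = 39, so its missing entry is 53 − 39 = 14.
Column 4: 16 + 6 + 14 + 21 + 6 = 63, so its missing entry is 53 − 63 = -10.
Row 6: 28 + 3 − 10 + 9 + 27 = 57, so its missing entry is 53 − 57 = -4.

x = 15, d = 1, z = 14, p = -10, y = -4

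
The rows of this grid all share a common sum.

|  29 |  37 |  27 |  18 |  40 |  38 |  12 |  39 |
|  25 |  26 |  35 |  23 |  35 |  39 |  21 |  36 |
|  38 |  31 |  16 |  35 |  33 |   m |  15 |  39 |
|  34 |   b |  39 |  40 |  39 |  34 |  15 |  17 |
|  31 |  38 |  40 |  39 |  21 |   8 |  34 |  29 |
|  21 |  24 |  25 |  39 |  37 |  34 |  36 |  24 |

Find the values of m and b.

m = 33, b = 22

The complete rows each total 240.
Row 3 is missing 240 − 207 = 33 (since 38 + 31 + 16 + 35 + 33 + 15 + 39 = 207).
Row 4 is missing 240 − 218 = 22 (since 34 + 39 + 40 + 39 + 34 + 15 + 17 = 218).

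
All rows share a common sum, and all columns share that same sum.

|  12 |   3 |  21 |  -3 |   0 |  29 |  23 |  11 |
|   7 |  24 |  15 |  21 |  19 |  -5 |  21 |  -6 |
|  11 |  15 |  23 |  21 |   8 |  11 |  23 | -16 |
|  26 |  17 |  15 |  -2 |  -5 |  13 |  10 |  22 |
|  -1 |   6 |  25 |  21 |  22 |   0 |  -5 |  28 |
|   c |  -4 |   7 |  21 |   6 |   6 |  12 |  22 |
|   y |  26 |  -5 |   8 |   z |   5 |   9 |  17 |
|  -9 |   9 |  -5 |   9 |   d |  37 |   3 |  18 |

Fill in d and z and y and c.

Rows 1 and 2 both sum to 96, so that's the common total.
Row 8 has -9 + 9 − 5 + 9 + 37 + 3 + 18 = 62; the blank must be 96 − 62 = 34.
Row 6 has -4 + 7 + 21 + 6 + 6 + 12 + 22 = 70; the blank must be 96 − 70 = 26.
Column 5 has 0 + 19 + 8 − 5 + 22 + 6 + 34 = 84; the blank must be 96 − 84 = 12.
Row 7 has 26 − 5 + 8 + 12 + 5 + 9 + 17 = 72; the blank must be 96 − 72 = 24.

d = 34, z = 12, y = 24, c = 26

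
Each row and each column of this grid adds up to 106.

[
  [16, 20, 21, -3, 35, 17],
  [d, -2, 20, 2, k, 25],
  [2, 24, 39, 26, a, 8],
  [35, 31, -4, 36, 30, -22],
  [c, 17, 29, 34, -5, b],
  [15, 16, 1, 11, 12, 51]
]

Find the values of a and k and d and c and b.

a = 7, k = 27, d = 34, c = 4, b = 27

The known cells in row 3 total 99, leaving 106 − 99 = 7 for the blank.
The known cells in column 5 total 79, leaving 106 − 79 = 27 for the blank.
The known cells in column 6 total 79, leaving 106 − 79 = 27 for the blank.
The known cells in row 5 total 102, leaving 106 − 102 = 4 for the blank.
The known cells in row 2 total 72, leaving 106 − 72 = 34 for the blank.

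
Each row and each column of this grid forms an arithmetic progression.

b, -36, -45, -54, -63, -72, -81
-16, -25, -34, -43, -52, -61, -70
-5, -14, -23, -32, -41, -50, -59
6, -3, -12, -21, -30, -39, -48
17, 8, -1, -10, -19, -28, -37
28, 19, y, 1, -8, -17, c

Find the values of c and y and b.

c = -26, y = 10, b = -27

Along each row the entries change by -9 per step; down each column they change by 11.
Row 6: from 28 at column 1, stepping by -9 to column 7 gives -26.
Row 6: from 28 at column 1, stepping by -9 to column 3 gives 10.
Row 1: from -36 at column 2, stepping by -9 to column 1 gives -27.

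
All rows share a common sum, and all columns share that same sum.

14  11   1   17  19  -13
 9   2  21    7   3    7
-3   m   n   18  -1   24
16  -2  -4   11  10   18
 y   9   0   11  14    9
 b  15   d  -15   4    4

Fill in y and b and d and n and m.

Rows 1 and 2 both sum to 49, so that's the common total.
Row 5 has 9 + 0 + 11 + 14 + 9 = 43; the blank must be 49 − 43 = 6.
Column 2 has 11 + 2 − 2 + 9 + 15 = 35; the blank must be 49 − 35 = 14.
Column 1 has 14 + 9 − 3 + 16 + 6 = 42; the blank must be 49 − 42 = 7.
Row 3 has -3 + 14 + 18 − 1 + 24 = 52; the blank must be 49 − 52 = -3.
Row 6 has 7 + 15 − 15 + 4 + 4 = 15; the blank must be 49 − 15 = 34.

y = 6, b = 7, d = 34, n = -3, m = 14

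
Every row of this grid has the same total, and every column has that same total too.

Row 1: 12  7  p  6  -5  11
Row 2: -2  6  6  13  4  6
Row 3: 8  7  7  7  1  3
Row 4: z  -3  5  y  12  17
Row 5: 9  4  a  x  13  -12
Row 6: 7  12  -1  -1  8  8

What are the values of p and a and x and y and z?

Rows 2 and 3 both sum to 33, so that's the common total.
Column 1: 12 − 2 + 8 + 9 + 7 = 34, so its missing entry is 33 − 34 = -1.
Row 1: 12 + 7 + 6 − 5 + 11 = 31, so its missing entry is 33 − 31 = 2.
Column 3: 2 + 6 + 7 + 5 − 1 = 19, so its missing entry is 33 − 19 = 14.
Row 5: 9 + 4 + 14 + 13 − 12 = 28, so its missing entry is 33 − 28 = 5.
Row 4: -1 − 3 + 5 + 12 + 17 = 30, so its missing entry is 33 − 30 = 3.

p = 2, a = 14, x = 5, y = 3, z = -1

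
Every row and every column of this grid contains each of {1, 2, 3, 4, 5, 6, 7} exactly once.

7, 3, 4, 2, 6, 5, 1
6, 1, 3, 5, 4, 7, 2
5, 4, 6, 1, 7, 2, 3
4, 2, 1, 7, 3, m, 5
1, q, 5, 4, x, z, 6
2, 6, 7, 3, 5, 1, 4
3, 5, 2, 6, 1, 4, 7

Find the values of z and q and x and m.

z = 3, q = 7, x = 2, m = 6

At (row 5, col 5): column 5 already has {1, 3, 4, 5, 6, 7}, so the value is 2.
Cell (5,2): column 2 already has {1, 2, 3, 4, 5, 6} → 7.
At (row 5, col 6): row 5 already has {1, 2, 4, 5, 6, 7}, so the value is 3.
Cell (4,6): row 4 already has {1, 2, 3, 4, 5, 7} → 6.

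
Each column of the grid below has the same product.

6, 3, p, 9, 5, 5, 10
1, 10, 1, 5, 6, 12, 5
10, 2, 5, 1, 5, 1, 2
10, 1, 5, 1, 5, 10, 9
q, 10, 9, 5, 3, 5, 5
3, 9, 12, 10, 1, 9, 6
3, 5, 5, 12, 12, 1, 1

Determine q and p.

q = 5, p = 2

Columns 2 and 7 each multiply to 27000, so every column has product 27000.
Column 1: 6×1×10×10×3×3 = 5400, so the missing entry is 27000 ÷ 5400 = 5.
Column 3: 1×5×5×9×12×5 = 13500, so the missing entry is 27000 ÷ 13500 = 2.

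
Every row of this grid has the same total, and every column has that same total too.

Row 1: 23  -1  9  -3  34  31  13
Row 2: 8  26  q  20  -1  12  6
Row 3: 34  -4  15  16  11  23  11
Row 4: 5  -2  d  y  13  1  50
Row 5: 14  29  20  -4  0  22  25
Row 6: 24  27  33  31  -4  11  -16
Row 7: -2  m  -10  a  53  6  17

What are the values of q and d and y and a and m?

q = 35, d = 4, y = 35, a = 11, m = 31

Rows 1 and 3 both sum to 106, so that's the common total.
The known cells in row 2 total 71, leaving 106 − 71 = 35 for the blank.
The known cells in column 2 total 75, leaving 106 − 75 = 31 for the blank.
The known cells in column 3 total 102, leaving 106 − 102 = 4 for the blank.
The known cells in row 4 total 71, leaving 106 − 71 = 35 for the blank.
The known cells in row 7 total 95, leaving 106 − 95 = 11 for the blank.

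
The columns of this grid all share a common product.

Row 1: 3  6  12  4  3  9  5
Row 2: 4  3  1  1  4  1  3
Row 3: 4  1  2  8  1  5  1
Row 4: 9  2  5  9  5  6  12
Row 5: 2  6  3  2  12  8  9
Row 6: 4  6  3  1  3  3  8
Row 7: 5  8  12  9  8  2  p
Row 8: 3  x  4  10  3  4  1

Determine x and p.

x = 5, p = 4

Columns 3 and 5 each multiply to 51840, so every column has product 51840.
Column 2: 6×3×1×2×6×6×8 = 10368, so the missing entry is 51840 ÷ 10368 = 5.
Column 7: 5×3×1×12×9×8×1 = 12960, so the missing entry is 51840 ÷ 12960 = 4.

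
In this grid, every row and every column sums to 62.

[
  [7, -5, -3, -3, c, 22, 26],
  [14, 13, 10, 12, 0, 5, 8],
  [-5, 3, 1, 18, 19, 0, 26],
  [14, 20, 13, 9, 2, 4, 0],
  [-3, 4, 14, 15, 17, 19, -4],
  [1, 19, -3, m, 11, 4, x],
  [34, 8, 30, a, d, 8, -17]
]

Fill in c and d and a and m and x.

c = 18, d = -5, a = 4, m = 7, x = 23

The known cells in row 1 total 44, leaving 62 − 44 = 18 for the blank.
The known cells in column 5 total 67, leaving 62 − 67 = -5 for the blank.
The known cells in column 7 total 39, leaving 62 − 39 = 23 for the blank.
The known cells in row 6 total 55, leaving 62 − 55 = 7 for the blank.
The known cells in row 7 total 58, leaving 62 − 58 = 4 for the blank.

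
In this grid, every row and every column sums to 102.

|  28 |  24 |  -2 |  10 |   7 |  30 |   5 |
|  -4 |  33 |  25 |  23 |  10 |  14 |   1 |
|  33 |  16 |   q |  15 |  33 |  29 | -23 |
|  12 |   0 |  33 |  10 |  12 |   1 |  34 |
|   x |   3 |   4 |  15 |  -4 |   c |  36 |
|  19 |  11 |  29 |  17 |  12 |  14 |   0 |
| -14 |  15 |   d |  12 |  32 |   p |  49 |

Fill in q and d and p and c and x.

Column 1 has 28 − 4 + 33 + 12 + 19 − 14 = 74; the blank must be 102 − 74 = 28.
Row 5 has 28 + 3 + 4 + 15 − 4 + 36 = 82; the blank must be 102 − 82 = 20.
Column 6 has 30 + 14 + 29 + 1 + 20 + 14 = 108; the blank must be 102 − 108 = -6.
Row 7 has -14 + 15 + 12 + 32 − 6 + 49 = 88; the blank must be 102 − 88 = 14.
Row 3 has 33 + 16 + 15 + 33 + 29 − 23 = 103; the blank must be 102 − 103 = -1.

q = -1, d = 14, p = -6, c = 20, x = 28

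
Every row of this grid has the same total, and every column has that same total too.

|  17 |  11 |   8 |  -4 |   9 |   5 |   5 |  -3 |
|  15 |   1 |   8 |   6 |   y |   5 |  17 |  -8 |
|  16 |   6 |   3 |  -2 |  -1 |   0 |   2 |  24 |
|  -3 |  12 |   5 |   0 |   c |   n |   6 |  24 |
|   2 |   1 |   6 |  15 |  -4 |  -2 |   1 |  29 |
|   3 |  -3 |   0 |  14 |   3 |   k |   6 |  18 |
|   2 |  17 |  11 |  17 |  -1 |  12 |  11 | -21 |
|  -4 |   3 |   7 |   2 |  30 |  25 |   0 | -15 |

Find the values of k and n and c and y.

Rows 1 and 3 both sum to 48, so that's the common total.
Row 2: 15 + 1 + 8 + 6 + 5 + 17 − 8 = 44, so its missing entry is 48 − 44 = 4.
Row 6: 3 − 3 + 0 + 14 + 3 + 6 + 18 = 41, so its missing entry is 48 − 41 = 7.
Column 5: 9 + 4 − 1 − 4 + 3 − 1 + 30 = 40, so its missing entry is 48 − 40 = 8.
Row 4: -3 + 12 + 5 + 0 + 8 + 6 + 24 = 52, so its missing entry is 48 − 52 = -4.

k = 7, n = -4, c = 8, y = 4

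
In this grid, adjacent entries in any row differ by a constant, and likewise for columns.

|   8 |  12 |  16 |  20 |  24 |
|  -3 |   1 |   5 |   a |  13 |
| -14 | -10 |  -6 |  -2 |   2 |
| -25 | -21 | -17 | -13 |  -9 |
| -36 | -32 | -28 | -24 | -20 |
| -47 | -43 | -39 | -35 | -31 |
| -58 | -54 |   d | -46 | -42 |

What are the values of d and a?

Along each row the entries change by 4 per step; down each column they change by -11.
Row 7: from -58 at column 1, stepping by 4 to column 3 gives -50.
Row 2: from -3 at column 1, stepping by 4 to column 4 gives 9.

d = -50, a = 9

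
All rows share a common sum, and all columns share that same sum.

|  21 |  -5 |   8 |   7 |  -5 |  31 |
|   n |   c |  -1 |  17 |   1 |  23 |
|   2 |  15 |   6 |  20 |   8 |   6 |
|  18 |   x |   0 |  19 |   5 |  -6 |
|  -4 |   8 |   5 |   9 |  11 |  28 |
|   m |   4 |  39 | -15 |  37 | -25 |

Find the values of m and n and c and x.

m = 17, n = 3, c = 14, x = 21

Rows 1 and 3 both sum to 57, so that's the common total.
Row 6: 4 + 39 − 15 + 37 − 25 = 40, so its missing entry is 57 − 40 = 17.
Column 1: 21 + 2 + 18 − 4 + 17 = 54, so its missing entry is 57 − 54 = 3.
Row 2: 3 − 1 + 17 + 1 + 23 = 43, so its missing entry is 57 − 43 = 14.
Row 4: 18 + 0 + 19 + 5 − 6 = 36, so its missing entry is 57 − 36 = 21.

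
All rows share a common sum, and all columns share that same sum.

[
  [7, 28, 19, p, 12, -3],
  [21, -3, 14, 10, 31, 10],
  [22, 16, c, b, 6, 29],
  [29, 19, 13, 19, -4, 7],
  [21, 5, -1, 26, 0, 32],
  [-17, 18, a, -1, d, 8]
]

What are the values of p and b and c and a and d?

p = 20, b = 9, c = 1, a = 37, d = 38

Rows 2 and 4 both sum to 83, so that's the common total.
The known cells in column 5 total 45, leaving 83 − 45 = 38 for the blank.
The known cells in row 1 total 63, leaving 83 − 63 = 20 for the blank.
The known cells in column 4 total 74, leaving 83 − 74 = 9 for the blank.
The known cells in row 3 total 82, leaving 83 − 82 = 1 for the blank.
The known cells in row 6 total 46, leaving 83 − 46 = 37 for the blank.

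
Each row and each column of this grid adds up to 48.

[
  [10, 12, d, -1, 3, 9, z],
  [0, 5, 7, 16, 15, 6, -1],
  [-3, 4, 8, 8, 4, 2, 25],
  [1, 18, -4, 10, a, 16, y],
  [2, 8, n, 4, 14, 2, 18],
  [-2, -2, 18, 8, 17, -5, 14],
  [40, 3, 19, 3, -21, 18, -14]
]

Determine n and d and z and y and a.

n = 0, d = 0, z = 15, y = -9, a = 16

The known cells in column 5 total 32, leaving 48 − 32 = 16 for the blank.
The known cells in row 5 total 48, leaving 48 − 48 = 0 for the blank.
The known cells in column 3 total 48, leaving 48 − 48 = 0 for the blank.
The known cells in row 1 total 33, leaving 48 − 33 = 15 for the blank.
The known cells in row 4 total 57, leaving 48 − 57 = -9 for the blank.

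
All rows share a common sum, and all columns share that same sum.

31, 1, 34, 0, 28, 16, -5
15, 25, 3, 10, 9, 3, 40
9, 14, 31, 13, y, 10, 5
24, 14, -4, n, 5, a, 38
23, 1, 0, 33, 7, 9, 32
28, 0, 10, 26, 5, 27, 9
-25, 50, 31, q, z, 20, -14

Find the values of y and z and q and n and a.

y = 23, z = 28, q = 15, n = 8, a = 20

Rows 1 and 2 both sum to 105, so that's the common total.
Row 3 has 9 + 14 + 31 + 13 + 10 + 5 = 82; the blank must be 105 − 82 = 23.
Column 5 has 28 + 9 + 23 + 5 + 7 + 5 = 77; the blank must be 105 − 77 = 28.
Row 7 has -25 + 50 + 31 + 28 + 20 − 14 = 90; the blank must be 105 − 90 = 15.
Column 4 has 0 + 10 + 13 + 33 + 26 + 15 = 97; the blank must be 105 − 97 = 8.
Row 4 has 24 + 14 − 4 + 8 + 5 + 38 = 85; the blank must be 105 − 85 = 20.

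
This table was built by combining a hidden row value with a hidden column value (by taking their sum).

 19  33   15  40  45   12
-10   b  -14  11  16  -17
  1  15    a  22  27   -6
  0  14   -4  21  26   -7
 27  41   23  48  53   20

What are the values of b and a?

b = 4, a = -3

The difference between any two rows is the same in every column — this is an addition table with the headers hidden.
Row 2 minus row 1 is -17 − 12 = -29, so its entry in column 2 is 33 + (-29) = 4.
Row 3 minus row 1 is -6 − 12 = -18, so its entry in column 3 is 15 + (-18) = -3.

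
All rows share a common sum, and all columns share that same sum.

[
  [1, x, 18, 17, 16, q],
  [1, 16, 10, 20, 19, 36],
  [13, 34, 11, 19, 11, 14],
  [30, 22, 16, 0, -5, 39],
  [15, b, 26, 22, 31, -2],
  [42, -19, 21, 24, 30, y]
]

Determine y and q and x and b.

Rows 2 and 3 both sum to 102, so that's the common total.
Row 6 has 42 − 19 + 21 + 24 + 30 = 98; the blank must be 102 − 98 = 4.
Row 5 has 15 + 26 + 22 + 31 − 2 = 92; the blank must be 102 − 92 = 10.
Column 2 has 16 + 34 + 22 + 10 − 19 = 63; the blank must be 102 − 63 = 39.
Row 1 has 1 + 39 + 18 + 17 + 16 = 91; the blank must be 102 − 91 = 11.

y = 4, q = 11, x = 39, b = 10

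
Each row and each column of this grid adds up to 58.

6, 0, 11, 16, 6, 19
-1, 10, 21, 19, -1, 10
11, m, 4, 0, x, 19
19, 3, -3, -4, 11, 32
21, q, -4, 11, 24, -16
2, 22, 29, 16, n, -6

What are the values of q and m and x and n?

q = 22, m = 1, x = 23, n = -5

The known cells in row 6 total 63, leaving 58 − 63 = -5 for the blank.
The known cells in column 5 total 35, leaving 58 − 35 = 23 for the blank.
The known cells in row 5 total 36, leaving 58 − 36 = 22 for the blank.
The known cells in row 3 total 57, leaving 58 − 57 = 1 for the blank.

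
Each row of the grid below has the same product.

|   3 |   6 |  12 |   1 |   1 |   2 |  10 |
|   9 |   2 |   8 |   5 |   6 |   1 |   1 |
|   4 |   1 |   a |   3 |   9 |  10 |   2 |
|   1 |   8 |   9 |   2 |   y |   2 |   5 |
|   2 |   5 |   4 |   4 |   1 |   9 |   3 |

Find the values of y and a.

Rows 2 and 5 each multiply to 4320, so every row has product 4320.
Row 4: 1×8×9×2×2×5 = 1440, so the missing entry is 4320 ÷ 1440 = 3.
Row 3: 4×1×3×9×10×2 = 2160, so the missing entry is 4320 ÷ 2160 = 2.

y = 3, a = 2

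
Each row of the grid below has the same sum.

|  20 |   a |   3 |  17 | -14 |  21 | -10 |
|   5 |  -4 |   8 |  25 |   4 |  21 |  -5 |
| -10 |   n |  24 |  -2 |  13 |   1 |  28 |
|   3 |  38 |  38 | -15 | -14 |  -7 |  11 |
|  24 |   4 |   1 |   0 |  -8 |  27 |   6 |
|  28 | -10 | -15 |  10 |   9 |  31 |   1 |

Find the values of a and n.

a = 17, n = 0

Row 2 sums to 54 and so does row 4; that's the common total.
In row 1 the known cells total 37, leaving 54 − 37 = 17.
In row 3 the known cells total 54, leaving 54 − 54 = 0.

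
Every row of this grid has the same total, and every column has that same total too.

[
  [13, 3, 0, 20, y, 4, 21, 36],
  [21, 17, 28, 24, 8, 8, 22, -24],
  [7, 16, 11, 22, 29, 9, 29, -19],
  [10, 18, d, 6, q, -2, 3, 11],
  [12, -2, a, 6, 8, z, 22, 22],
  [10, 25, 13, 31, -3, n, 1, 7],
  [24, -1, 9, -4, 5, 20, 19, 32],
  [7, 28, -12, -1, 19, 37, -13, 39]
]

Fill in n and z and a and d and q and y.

n = 20, z = 8, a = 28, d = 27, q = 31, y = 7

Rows 2 and 3 both sum to 104, so that's the common total.
Row 6: 10 + 25 + 13 + 31 − 3 + 1 + 7 = 84, so its missing entry is 104 − 84 = 20.
Row 1: 13 + 3 + 0 + 20 + 4 + 21 + 36 = 97, so its missing entry is 104 − 97 = 7.
Column 5: 7 + 8 + 29 + 8 − 3 + 5 + 19 = 73, so its missing entry is 104 − 73 = 31.
Column 6: 4 + 8 + 9 − 2 + 20 + 20 + 37 = 96, so its missing entry is 104 − 96 = 8.
Row 5: 12 − 2 + 6 + 8 + 8 + 22 + 22 = 76, so its missing entry is 104 − 76 = 28.
Row 4: 10 + 18 + 6 + 31 − 2 + 3 + 11 = 77, so its missing entry is 104 − 77 = 27.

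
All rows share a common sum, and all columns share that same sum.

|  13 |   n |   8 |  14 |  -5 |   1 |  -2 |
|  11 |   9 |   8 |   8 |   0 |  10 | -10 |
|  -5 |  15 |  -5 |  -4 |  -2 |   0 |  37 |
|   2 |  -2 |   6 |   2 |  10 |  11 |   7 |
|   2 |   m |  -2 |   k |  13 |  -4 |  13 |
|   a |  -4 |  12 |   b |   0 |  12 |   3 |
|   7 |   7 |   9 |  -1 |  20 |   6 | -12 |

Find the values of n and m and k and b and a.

Rows 2 and 3 both sum to 36, so that's the common total.
Row 1 has 13 + 8 + 14 − 5 + 1 − 2 = 29; the blank must be 36 − 29 = 7.
Column 1 has 13 + 11 − 5 + 2 + 2 + 7 = 30; the blank must be 36 − 30 = 6.
Row 6 has 6 − 4 + 12 + 0 + 12 + 3 = 29; the blank must be 36 − 29 = 7.
Column 4 has 14 + 8 − 4 + 2 + 7 − 1 = 26; the blank must be 36 − 26 = 10.
Row 5 has 2 − 2 + 10 + 13 − 4 + 13 = 32; the blank must be 36 − 32 = 4.

n = 7, m = 4, k = 10, b = 7, a = 6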